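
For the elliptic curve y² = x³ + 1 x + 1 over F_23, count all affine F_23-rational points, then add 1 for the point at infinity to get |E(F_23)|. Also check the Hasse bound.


Affine points = {(0, 1), (0, 22), (1, 7), (1, 16), (3, 10), (3, 13), (4, 0), (5, 4), (5, 19), (6, 4), (6, 19), (7, 11), (7, 12), (9, 7), (9, 16), (11, 3), (11, 20), (12, 4), (12, 19), (13, 7), (13, 16), (17, 3), (17, 20), (18, 3), (18, 20), (19, 5), (19, 18)}; affine count = 27; |E(F_23)| = 28.

Discriminant check: Δ ∝ 4a³ + 27b² = 4·1³ + 27·1² = 4·1 + 27·1 ≡ 8 (mod 23). Nonzero ⇒ E is nonsingular.
For each x ∈ F_23, compute rhs = x³ + 1·x + 1 mod 23, then count y ∈ F_23 with y² ≡ rhs.
  x = 0: rhs = 1, matching y values: 1, 22 (2 points).
  x = 1: rhs = 3, matching y values: 7, 16 (2 points).
  x = 2: rhs = 11, matching y values: none (0 points).
  x = 3: rhs = 8, matching y values: 10, 13 (2 points).
  x = 4: rhs = 0, matching y values: 0 (1 points).
  x = 5: rhs = 16, matching y values: 4, 19 (2 points).
  x = 6: rhs = 16, matching y values: 4, 19 (2 points).
  x = 7: rhs = 6, matching y values: 11, 12 (2 points).
  x = 8: rhs = 15, matching y values: none (0 points).
  x = 9: rhs = 3, matching y values: 7, 16 (2 points).
  x = 10: rhs = 22, matching y values: none (0 points).
  x = 11: rhs = 9, matching y values: 3, 20 (2 points).
  x = 12: rhs = 16, matching y values: 4, 19 (2 points).
  x = 13: rhs = 3, matching y values: 7, 16 (2 points).
  x = 14: rhs = 22, matching y values: none (0 points).
  x = 15: rhs = 10, matching y values: none (0 points).
  x = 16: rhs = 19, matching y values: none (0 points).
  x = 17: rhs = 9, matching y values: 3, 20 (2 points).
  x = 18: rhs = 9, matching y values: 3, 20 (2 points).
  x = 19: rhs = 2, matching y values: 5, 18 (2 points).
  x = 20: rhs = 17, matching y values: none (0 points).
  x = 21: rhs = 14, matching y values: none (0 points).
  x = 22: rhs = 22, matching y values: none (0 points).
Total affine count: 27.
Full point count |E(F_23)| = 27 + 1 = 28.
Hasse bound: |28 − (23+1)| = |4| = 4 ≤ 2√23 ≈ 9.5917 ✓.


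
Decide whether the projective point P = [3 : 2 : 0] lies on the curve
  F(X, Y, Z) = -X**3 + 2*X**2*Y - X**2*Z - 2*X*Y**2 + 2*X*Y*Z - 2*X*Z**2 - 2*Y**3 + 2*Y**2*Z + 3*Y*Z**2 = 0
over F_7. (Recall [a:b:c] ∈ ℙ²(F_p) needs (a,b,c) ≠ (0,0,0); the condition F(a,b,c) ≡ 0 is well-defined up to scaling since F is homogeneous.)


F(3,2,0) ≡ 4 (mod 7); P is NOT on the curve.

Evaluate F(3, 2, 0) term-by-term (mod 7).
  -X**3 ↦ -1·27·1·1 = -27
  2*X**2*Y ↦ 2·9·2·1 = 36
  -X**2*Z ↦ -1·9·1·0 = 0
  -2*X*Y**2 ↦ -2·3·4·1 = -24
  2*X*Y*Z ↦ 2·3·2·0 = 0
  -2*X*Z**2 ↦ -2·3·1·0 = 0
  -2*Y**3 ↦ -2·1·8·1 = -16
  2*Y**2*Z ↦ 2·1·4·0 = 0
  3*Y*Z**2 ↦ 3·1·2·0 = 0
Sum: F(3, 2, 0) = (-27) + (36) + (0) + (-24) + (0) + (0) + (-16) + (0) + (0) = -31.
Reducing mod 7: -31 ≡ 4 (mod 7).
Since F(a, b, c) ≡ 4 ≠ 0 (mod 7), P does NOT lie on the curve.


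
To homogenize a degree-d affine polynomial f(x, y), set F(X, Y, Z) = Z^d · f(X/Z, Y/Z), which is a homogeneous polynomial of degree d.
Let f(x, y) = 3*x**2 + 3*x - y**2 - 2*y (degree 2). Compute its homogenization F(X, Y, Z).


F(X, Y, Z) = 3*X**2 + 3*X*Z - Y**2 - 2*Y*Z

deg(f) = 2.
Substitute x = X/Z, y = Y/Z into f, then multiply by Z^2.
  monomial 3·x^2·y^0 ↦ 3·X^2·Y^0·Z^0.
  monomial 3·x^1·y^0 ↦ 3·X^1·Y^0·Z^1.
  monomial -1·x^0·y^2 ↦ -1·X^0·Y^2·Z^0.
  monomial -2·x^0·y^1 ↦ -2·X^0·Y^1·Z^1.
Collecting: F(X, Y, Z) = 3*X**2 + 3*X*Z - Y**2 - 2*Y*Z.


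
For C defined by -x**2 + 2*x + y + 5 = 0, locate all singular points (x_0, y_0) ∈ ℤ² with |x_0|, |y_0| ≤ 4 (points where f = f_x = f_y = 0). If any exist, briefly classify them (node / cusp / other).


No singular points in the scanned grid; C is smooth there.

Compute partial derivatives:
  f_x = 2 - 2*x.
  f_y = 1.
f_y = 1 is a nonzero constant, so f_y never vanishes: no point (x, y) can satisfy f = f_x = f_y = 0. In particular no (x, y) ∈ {−4, ..., 4}² is singular; the curve is smooth.


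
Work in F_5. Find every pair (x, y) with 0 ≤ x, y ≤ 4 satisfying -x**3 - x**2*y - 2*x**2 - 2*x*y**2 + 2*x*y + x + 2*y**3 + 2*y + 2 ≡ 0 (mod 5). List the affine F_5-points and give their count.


Affine F_5-points: {(1, 0), (1, 3), (2, 4), (3, 0), (3, 1), (3, 2), (4, 0)}; count = 7.

For each of the 25 pairs (x, y) ∈ F_5², evaluate f(x, y) mod 5. Record the zeros.
  x = 0: [0↦2, 1↦1, 2↦2, 3↦2, 4↦3]  zeros at y ∈ ∅
  x = 1: [0↦0, 1↦3, 2↦4, 3↦0, 4↦3]  zeros at y ∈ {0, 3}
  x = 2: [0↦3, 1↦3, 2↦2, 3↦2, 4↦0]  zeros at y ∈ {4}
  x = 3: [0↦0, 1↦0, 2↦0, 3↦2, 4↦3]  zeros at y ∈ {0, 1, 2}
  x = 4: [0↦0, 1↦3, 2↦2, 3↦4, 4↦1]  zeros at y ∈ {0}
Collecting zeros: affine points = {(1, 0), (1, 3), (2, 4), (3, 0), (3, 1), (3, 2), (4, 0)}.
Total count |C(F_5)_aff| = 7.


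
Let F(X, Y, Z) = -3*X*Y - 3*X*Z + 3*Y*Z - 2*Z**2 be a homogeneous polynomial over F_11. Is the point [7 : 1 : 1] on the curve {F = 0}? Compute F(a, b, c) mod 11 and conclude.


F(7,1,1) ≡ 3 (mod 11); P is NOT on the curve.

Evaluate F(7, 1, 1) term-by-term (mod 11).
  -3*X*Y ↦ -3·7·1·1 = -21
  -3*X*Z ↦ -3·7·1·1 = -21
  3*Y*Z ↦ 3·1·1·1 = 3
  -2*Z**2 ↦ -2·1·1·1 = -2
Sum: F(7, 1, 1) = (-21) + (-21) + (3) + (-2) = -41.
Reducing mod 11: -41 ≡ 3 (mod 11).
Since F(a, b, c) ≡ 3 ≠ 0 (mod 11), P does NOT lie on the curve.


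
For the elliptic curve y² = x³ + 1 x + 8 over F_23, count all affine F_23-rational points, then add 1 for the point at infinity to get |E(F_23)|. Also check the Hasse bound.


Affine points = {(0, 10), (0, 13), (2, 8), (2, 15), (5, 0), (6, 0), (7, 6), (7, 17), (10, 11), (10, 12), (11, 4), (11, 19), (12, 0), (14, 11), (14, 12), (16, 7), (16, 16), (17, 4), (17, 19), (18, 4), (18, 19), (19, 3), (19, 20), (20, 1), (20, 22), (22, 11), (22, 12)}; affine count = 27; |E(F_23)| = 28.

Discriminant check: Δ ∝ 4a³ + 27b² = 4·1³ + 27·8² = 4·1 + 27·64 ≡ 7 (mod 23). Nonzero ⇒ E is nonsingular.
For each x ∈ F_23, compute rhs = x³ + 1·x + 8 mod 23, then count y ∈ F_23 with y² ≡ rhs.
  x = 0: rhs = 8, matching y values: 10, 13 (2 points).
  x = 1: rhs = 10, matching y values: none (0 points).
  x = 2: rhs = 18, matching y values: 8, 15 (2 points).
  x = 3: rhs = 15, matching y values: none (0 points).
  x = 4: rhs = 7, matching y values: none (0 points).
  x = 5: rhs = 0, matching y values: 0 (1 points).
  x = 6: rhs = 0, matching y values: 0 (1 points).
  x = 7: rhs = 13, matching y values: 6, 17 (2 points).
  x = 8: rhs = 22, matching y values: none (0 points).
  x = 9: rhs = 10, matching y values: none (0 points).
  x = 10: rhs = 6, matching y values: 11, 12 (2 points).
  x = 11: rhs = 16, matching y values: 4, 19 (2 points).
  x = 12: rhs = 0, matching y values: 0 (1 points).
  x = 13: rhs = 10, matching y values: none (0 points).
  x = 14: rhs = 6, matching y values: 11, 12 (2 points).
  x = 15: rhs = 17, matching y values: none (0 points).
  x = 16: rhs = 3, matching y values: 7, 16 (2 points).
  x = 17: rhs = 16, matching y values: 4, 19 (2 points).
  x = 18: rhs = 16, matching y values: 4, 19 (2 points).
  x = 19: rhs = 9, matching y values: 3, 20 (2 points).
  x = 20: rhs = 1, matching y values: 1, 22 (2 points).
  x = 21: rhs = 21, matching y values: none (0 points).
  x = 22: rhs = 6, matching y values: 11, 12 (2 points).
Total affine count: 27.
Full point count |E(F_23)| = 27 + 1 = 28.
Hasse bound: |28 − (23+1)| = |4| = 4 ≤ 2√23 ≈ 9.5917 ✓.


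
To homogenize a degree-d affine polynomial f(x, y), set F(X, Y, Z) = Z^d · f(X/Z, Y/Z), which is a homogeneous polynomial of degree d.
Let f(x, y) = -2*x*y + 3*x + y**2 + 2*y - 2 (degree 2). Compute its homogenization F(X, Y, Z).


F(X, Y, Z) = -2*X*Y + 3*X*Z + Y**2 + 2*Y*Z - 2*Z**2

deg(f) = 2.
Substitute x = X/Z, y = Y/Z into f, then multiply by Z^2.
  monomial -2·x^1·y^1 ↦ -2·X^1·Y^1·Z^0.
  monomial 3·x^1·y^0 ↦ 3·X^1·Y^0·Z^1.
  monomial 1·x^0·y^2 ↦ 1·X^0·Y^2·Z^0.
  monomial 2·x^0·y^1 ↦ 2·X^0·Y^1·Z^1.
  monomial -2·x^0·y^0 ↦ -2·X^0·Y^0·Z^2.
Collecting: F(X, Y, Z) = -2*X*Y + 3*X*Z + Y**2 + 2*Y*Z - 2*Z**2.


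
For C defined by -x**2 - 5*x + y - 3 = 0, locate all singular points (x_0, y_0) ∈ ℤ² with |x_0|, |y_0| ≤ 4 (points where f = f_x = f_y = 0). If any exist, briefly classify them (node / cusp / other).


No singular points in the scanned grid; C is smooth there.

Compute partial derivatives:
  f_x = -2*x - 5.
  f_y = 1.
f_y = 1 is a nonzero constant, so f_y never vanishes: no point (x, y) can satisfy f = f_x = f_y = 0. In particular no (x, y) ∈ {−4, ..., 4}² is singular; the curve is smooth.


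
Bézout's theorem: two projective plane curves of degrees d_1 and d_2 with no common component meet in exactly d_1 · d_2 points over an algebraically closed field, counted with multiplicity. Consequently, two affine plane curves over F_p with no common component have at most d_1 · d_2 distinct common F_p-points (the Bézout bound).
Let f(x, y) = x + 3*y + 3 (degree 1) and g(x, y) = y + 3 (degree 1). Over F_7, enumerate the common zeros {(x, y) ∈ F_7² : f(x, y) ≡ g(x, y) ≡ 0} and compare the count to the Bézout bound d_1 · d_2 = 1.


Common zeros: {(6, 4)}; count = 1; Bézout bound = 1.

deg(f) = 1, deg(g) = 1, so Bézout bound = 1.
Scan x ∈ F_7. For each x, list the y ∈ F_7 with f(x, y) ≡ 0 and those with g(x, y) ≡ 0 (mod 7); the common zeros in that column are the intersection.
  x = 0: f ≡ 0 at y ∈ {6}; g ≡ 0 at y ∈ {4}; common: ∅.
  x = 1: f ≡ 0 at y ∈ {1}; g ≡ 0 at y ∈ {4}; common: ∅.
  x = 2: f ≡ 0 at y ∈ {3}; g ≡ 0 at y ∈ {4}; common: ∅.
  x = 3: f ≡ 0 at y ∈ {5}; g ≡ 0 at y ∈ {4}; common: ∅.
  x = 4: f ≡ 0 at y ∈ {0}; g ≡ 0 at y ∈ {4}; common: ∅.
  x = 5: f ≡ 0 at y ∈ {2}; g ≡ 0 at y ∈ {4}; common: ∅.
  x = 6: f ≡ 0 at y ∈ {4}; g ≡ 0 at y ∈ {4}; common: {4}.
Collecting: common zeros = {(6, 4)}, so the count is 1.
Comparison with the Bézout bound: 1 ≤ 1 = deg(f)·deg(g), as expected for curves with no common component (the bound is attained).


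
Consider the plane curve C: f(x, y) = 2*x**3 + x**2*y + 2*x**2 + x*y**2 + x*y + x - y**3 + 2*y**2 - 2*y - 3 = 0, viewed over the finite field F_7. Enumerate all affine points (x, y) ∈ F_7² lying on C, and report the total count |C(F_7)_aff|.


Affine F_7-points: {(0, 2), (1, 4), (4, 0), (5, 1), (5, 2), (5, 4), (6, 3), (6, 6)}; count = 8.

For each of the 49 pairs (x, y) ∈ F_7², evaluate f(x, y) mod 7. Record the zeros.
  x = 0: [0↦4, 1↦3, 2↦0, 3↦3, 4↦6, 5↦3, 6↦2]  zeros at y ∈ {2}
  x = 1: [0↦2, 1↦4, 2↦6, 3↦2, 4↦0, 5↦1, 6↦6]  zeros at y ∈ {4}
  x = 2: [0↦2, 1↦2, 2↦4, 3↦2, 4↦4, 5↦4, 6↦3]  zeros at y ∈ ∅
  x = 3: [0↦2, 1↦2, 2↦6, 3↦1, 4↦2, 5↦3, 6↦5]  zeros at y ∈ ∅
  x = 4: [0↦0, 1↦2, 2↦3, 3↦4, 4↦6, 5↦3, 6↦3]  zeros at y ∈ {0}
  x = 5: [0↦1, 1↦0, 2↦0, 3↦2, 4↦0, 5↦2, 6↦2]  zeros at y ∈ {1, 2, 4}
  x = 6: [0↦3, 1↦1, 2↦2, 3↦0, 4↦3, 5↦5, 6↦0]  zeros at y ∈ {3, 6}
Collecting zeros: affine points = {(0, 2), (1, 4), (4, 0), (5, 1), (5, 2), (5, 4), (6, 3), (6, 6)}.
Total count |C(F_7)_aff| = 8.


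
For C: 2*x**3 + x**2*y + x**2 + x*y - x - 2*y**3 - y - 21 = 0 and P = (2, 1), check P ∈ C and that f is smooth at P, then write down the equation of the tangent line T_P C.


Tangent line at P: 32*x - y - 63 = 0.

Step 1: f(2, 1) = 0, so P lies on C.
Step 2: partial derivatives
  f_x(x, y) = 6*x**2 + 2*x*y + 2*x + y - 1, f_y(x, y) = x**2 + x - 6*y**2 - 1.
  f_x(P) = 32, f_y(P) = -1 (gradient nonzero, so P is smooth).
Step 3: tangent line at P: 32·(x − 2) + -1·(y − 1) = 0.
Expanding: 32*x - y - 63 = 0.


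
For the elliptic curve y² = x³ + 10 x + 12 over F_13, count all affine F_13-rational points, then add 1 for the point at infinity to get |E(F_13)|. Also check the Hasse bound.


Affine points = {(0, 5), (0, 8), (1, 6), (1, 7), (2, 1), (2, 12), (3, 2), (3, 11), (4, 5), (4, 8), (7, 3), (7, 10), (9, 5), (9, 8), (11, 6), (11, 7), (12, 1), (12, 12)}; affine count = 18; |E(F_13)| = 19.

Discriminant check: Δ ∝ 4a³ + 27b² = 4·10³ + 27·12² = 4·1000 + 27·144 ≡ 10 (mod 13). Nonzero ⇒ E is nonsingular.
For each x ∈ F_13, compute rhs = x³ + 10·x + 12 mod 13, then count y ∈ F_13 with y² ≡ rhs.
  x = 0: rhs = 12, matching y values: 5, 8 (2 points).
  x = 1: rhs = 10, matching y values: 6, 7 (2 points).
  x = 2: rhs = 1, matching y values: 1, 12 (2 points).
  x = 3: rhs = 4, matching y values: 2, 11 (2 points).
  x = 4: rhs = 12, matching y values: 5, 8 (2 points).
  x = 5: rhs = 5, matching y values: none (0 points).
  x = 6: rhs = 2, matching y values: none (0 points).
  x = 7: rhs = 9, matching y values: 3, 10 (2 points).
  x = 8: rhs = 6, matching y values: none (0 points).
  x = 9: rhs = 12, matching y values: 5, 8 (2 points).
  x = 10: rhs = 7, matching y values: none (0 points).
  x = 11: rhs = 10, matching y values: 6, 7 (2 points).
  x = 12: rhs = 1, matching y values: 1, 12 (2 points).
Total affine count: 18.
Full point count |E(F_13)| = 18 + 1 = 19.
Hasse bound: |19 − (13+1)| = |5| = 5 ≤ 2√13 ≈ 7.2111 ✓.


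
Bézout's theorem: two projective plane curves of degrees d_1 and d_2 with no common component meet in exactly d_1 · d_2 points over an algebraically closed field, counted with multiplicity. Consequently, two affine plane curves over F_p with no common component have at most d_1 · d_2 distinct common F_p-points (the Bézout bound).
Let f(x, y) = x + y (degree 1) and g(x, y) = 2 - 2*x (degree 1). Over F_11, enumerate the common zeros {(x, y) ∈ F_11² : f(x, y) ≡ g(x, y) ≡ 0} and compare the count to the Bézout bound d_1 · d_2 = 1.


Common zeros: {(1, 10)}; count = 1; Bézout bound = 1.

deg(f) = 1, deg(g) = 1, so Bézout bound = 1.
Scan x ∈ F_11. For each x, list the y ∈ F_11 with f(x, y) ≡ 0 and those with g(x, y) ≡ 0 (mod 11); the common zeros in that column are the intersection.
  x = 0: f ≡ 0 at y ∈ {0}; g ≡ 0 at y ∈ ∅; common: ∅.
  x = 1: f ≡ 0 at y ∈ {10}; g ≡ 0 at y ∈ {0, 1, 2, 3, 4, 5, 6, 7, 8, 9, 10}; common: {10}.
  x = 2: f ≡ 0 at y ∈ {9}; g ≡ 0 at y ∈ ∅; common: ∅.
  x = 3: f ≡ 0 at y ∈ {8}; g ≡ 0 at y ∈ ∅; common: ∅.
  x = 4: f ≡ 0 at y ∈ {7}; g ≡ 0 at y ∈ ∅; common: ∅.
  x = 5: f ≡ 0 at y ∈ {6}; g ≡ 0 at y ∈ ∅; common: ∅.
  x = 6: f ≡ 0 at y ∈ {5}; g ≡ 0 at y ∈ ∅; common: ∅.
  x = 7: f ≡ 0 at y ∈ {4}; g ≡ 0 at y ∈ ∅; common: ∅.
  x = 8: f ≡ 0 at y ∈ {3}; g ≡ 0 at y ∈ ∅; common: ∅.
  x = 9: f ≡ 0 at y ∈ {2}; g ≡ 0 at y ∈ ∅; common: ∅.
  x = 10: f ≡ 0 at y ∈ {1}; g ≡ 0 at y ∈ ∅; common: ∅.
Collecting: common zeros = {(1, 10)}, so the count is 1.
Comparison with the Bézout bound: 1 ≤ 1 = deg(f)·deg(g), as expected for curves with no common component (the bound is attained).


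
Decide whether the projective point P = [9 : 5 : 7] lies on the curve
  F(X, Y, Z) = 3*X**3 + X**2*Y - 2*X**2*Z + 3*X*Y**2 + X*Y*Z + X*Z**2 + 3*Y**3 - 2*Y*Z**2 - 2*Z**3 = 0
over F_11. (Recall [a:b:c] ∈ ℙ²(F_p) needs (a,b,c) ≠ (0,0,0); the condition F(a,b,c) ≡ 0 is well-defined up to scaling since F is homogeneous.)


F(9,5,7) ≡ 9 (mod 11); P is NOT on the curve.

Evaluate F(9, 5, 7) term-by-term (mod 11).
  3*X**3 ↦ 3·729·1·1 = 2187
  X**2*Y ↦ 1·81·5·1 = 405
  -2*X**2*Z ↦ -2·81·1·7 = -1134
  3*X*Y**2 ↦ 3·9·25·1 = 675
  X*Y*Z ↦ 1·9·5·7 = 315
  X*Z**2 ↦ 1·9·1·49 = 441
  3*Y**3 ↦ 3·1·125·1 = 375
  -2*Y*Z**2 ↦ -2·1·5·49 = -490
  -2*Z**3 ↦ -2·1·1·343 = -686
Sum: F(9, 5, 7) = (2187) + (405) + (-1134) + (675) + (315) + (441) + (375) + (-490) + (-686) = 2088.
Reducing mod 11: 2088 ≡ 9 (mod 11).
Since F(a, b, c) ≡ 9 ≠ 0 (mod 11), P does NOT lie on the curve.


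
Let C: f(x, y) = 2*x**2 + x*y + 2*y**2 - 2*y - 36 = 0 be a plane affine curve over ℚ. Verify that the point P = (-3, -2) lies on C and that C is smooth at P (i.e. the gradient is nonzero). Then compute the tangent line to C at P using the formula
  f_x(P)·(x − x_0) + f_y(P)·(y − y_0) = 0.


Tangent line at P: -14*x - 13*y - 68 = 0.

Step 1: f(-3, -2) = 0, so P lies on C.
Step 2: partial derivatives
  f_x(x, y) = 4*x + y, f_y(x, y) = x + 4*y - 2.
  f_x(P) = -14, f_y(P) = -13 (gradient nonzero, so P is smooth).
Step 3: tangent line at P: -14·(x − -3) + -13·(y − -2) = 0.
Expanding: -14*x - 13*y - 68 = 0.


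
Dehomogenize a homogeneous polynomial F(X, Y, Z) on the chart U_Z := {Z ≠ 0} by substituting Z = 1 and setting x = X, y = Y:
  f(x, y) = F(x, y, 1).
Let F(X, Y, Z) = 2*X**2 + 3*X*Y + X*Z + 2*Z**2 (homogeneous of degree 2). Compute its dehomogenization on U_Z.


f(x, y) = 2*x**2 + 3*x*y + x + 2

On U_Z we set Z = 1. Each monomial c·X^i·Y^j·Z^k in F becomes c·x^i·y^j·1^k = c·x^i·y^j.
Substituting Z = 1: F(X, Y, 1) = 2*x**2 + 3*x*y + x + 2.
Note: deg(f) ≤ deg(F) = 2; strict inequality happens when F is divisible by Z (lost terms).


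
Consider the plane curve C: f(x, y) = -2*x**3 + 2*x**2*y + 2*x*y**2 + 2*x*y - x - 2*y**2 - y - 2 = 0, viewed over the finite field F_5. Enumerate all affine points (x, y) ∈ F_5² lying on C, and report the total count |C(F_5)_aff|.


Affine F_5-points: {(0, 1), (1, 0), (2, 0), (2, 2)}; count = 4.

For each of the 25 pairs (x, y) ∈ F_5², evaluate f(x, y) mod 5. Record the zeros.
  x = 0: [0↦3, 1↦0, 2↦3, 3↦2, 4↦2]  zeros at y ∈ {1}
  x = 1: [0↦0, 1↦3, 2↦1, 3↦4, 4↦2]  zeros at y ∈ {0}
  x = 2: [0↦0, 1↦3, 2↦0, 3↦1, 4↦1]  zeros at y ∈ {0, 2}
  x = 3: [0↦1, 1↦3, 2↦3, 3↦1, 4↦2]  zeros at y ∈ ∅
  x = 4: [0↦1, 1↦1, 2↦3, 3↦2, 4↦3]  zeros at y ∈ ∅
Collecting zeros: affine points = {(0, 1), (1, 0), (2, 0), (2, 2)}.
Total count |C(F_5)_aff| = 4.


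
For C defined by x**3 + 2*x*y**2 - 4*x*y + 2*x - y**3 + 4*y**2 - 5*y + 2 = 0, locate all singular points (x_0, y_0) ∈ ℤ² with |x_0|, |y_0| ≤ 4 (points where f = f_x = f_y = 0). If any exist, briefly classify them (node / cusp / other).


Singular points: {(0, 1)}; classification: cusp.

Compute partial derivatives:
  f_x = 3*x**2 + 2*y**2 - 4*y + 2.
  f_y = 4*x*y - 4*x - 3*y**2 + 8*y - 5.
Scan x_0 ∈ {−4, ..., 4}. For each x_0, f_y(x_0, y) is a polynomial in y; find its integer roots y ∈ {−4, ..., 4}, then test f_x and f at those candidates.
  x = -4: f_y(-4, y) = -3*y**2 - 8*y + 11; vanishes at y ∈ {1}. (-4, 1): f_x = 48 ≠ 0.
  x = -3: f_y(-3, y) = -3*y**2 - 4*y + 7; vanishes at y ∈ {1}. (-3, 1): f_x = 27 ≠ 0.
  x = -2: f_y(-2, y) = 3 - 3*y**2; vanishes at y ∈ {-1, 1}. (-2, -1): f_x = 20 ≠ 0; (-2, 1): f_x = 12 ≠ 0.
  x = -1: f_y(-1, y) = -3*y**2 + 4*y - 1; vanishes at y ∈ {1}. (-1, 1): f_x = 3 ≠ 0.
  x = 0: f_y(0, y) = -3*y**2 + 8*y - 5; vanishes at y ∈ {1}. (0, 1): f_x = 0, f = 0 — SINGULAR.
  x = 1: f_y(1, y) = -3*y**2 + 12*y - 9; vanishes at y ∈ {1, 3}. (1, 1): f_x = 3 ≠ 0; (1, 3): f_x = 11 ≠ 0.
  x = 2: f_y(2, y) = -3*y**2 + 16*y - 13; vanishes at y ∈ {1}. (2, 1): f_x = 12 ≠ 0.
  x = 3: f_y(3, y) = -3*y**2 + 20*y - 17; vanishes at y ∈ {1}. (3, 1): f_x = 27 ≠ 0.
  x = 4: f_y(4, y) = -3*y**2 + 24*y - 21; vanishes at y ∈ {1}. (4, 1): f_x = 48 ≠ 0.
Only singular point on the grid: (0, 1).
Classify: substitute x = 0 + u, y = 1 + v and expand: f = u**3 + 2*u*v**2 - v**3 + v**2.
No constant or linear terms (consistent with a singular point). Quadratic part: v**2. Cubic part: u**3 + 2*u*v**2 - v**3.
The quadratic part v**2 is a perfect square, so there is a single (double) tangent line v = 0, i.e. y = 1. Restricting the cubic part to that line (v = 0) leaves u**3 ≠ 0, so f is not divisible by v and the branch is v² ≈ -u**3 to lowest order — this is a cusp.
Classification: cusp.


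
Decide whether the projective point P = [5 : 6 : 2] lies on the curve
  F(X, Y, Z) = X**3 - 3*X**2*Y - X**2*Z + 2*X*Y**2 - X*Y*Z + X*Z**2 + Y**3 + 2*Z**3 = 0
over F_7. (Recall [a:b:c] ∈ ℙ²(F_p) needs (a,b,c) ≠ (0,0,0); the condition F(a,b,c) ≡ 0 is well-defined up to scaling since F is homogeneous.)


F(5,6,2) ≡ 2 (mod 7); P is NOT on the curve.

Evaluate F(5, 6, 2) term-by-term (mod 7).
  X**3 ↦ 1·125·1·1 = 125
  -3*X**2*Y ↦ -3·25·6·1 = -450
  -X**2*Z ↦ -1·25·1·2 = -50
  2*X*Y**2 ↦ 2·5·36·1 = 360
  -X*Y*Z ↦ -1·5·6·2 = -60
  X*Z**2 ↦ 1·5·1·4 = 20
  Y**3 ↦ 1·1·216·1 = 216
  2*Z**3 ↦ 2·1·1·8 = 16
Sum: F(5, 6, 2) = (125) + (-450) + (-50) + (360) + (-60) + (20) + (216) + (16) = 177.
Reducing mod 7: 177 ≡ 2 (mod 7).
Since F(a, b, c) ≡ 2 ≠ 0 (mod 7), P does NOT lie on the curve.


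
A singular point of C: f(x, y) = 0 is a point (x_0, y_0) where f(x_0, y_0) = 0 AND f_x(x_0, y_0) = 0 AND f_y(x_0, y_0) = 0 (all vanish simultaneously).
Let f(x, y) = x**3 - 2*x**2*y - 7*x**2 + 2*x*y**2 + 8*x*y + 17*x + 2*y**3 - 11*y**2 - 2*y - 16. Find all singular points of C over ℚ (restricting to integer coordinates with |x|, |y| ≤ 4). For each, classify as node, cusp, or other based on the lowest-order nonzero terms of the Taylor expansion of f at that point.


Singular points: {(3, 1)}; classification: cusp.

Compute partial derivatives:
  f_x = 3*x**2 - 4*x*y - 14*x + 2*y**2 + 8*y + 17.
  f_y = -2*x**2 + 4*x*y + 8*x + 6*y**2 - 22*y - 2.
Scan x_0 ∈ {−4, ..., 4}. For each x_0, f_y(x_0, y) is a polynomial in y; find its integer roots y ∈ {−4, ..., 4}, then test f_x and f at those candidates.
  x = -4: f_y(-4, y) = 6*y**2 - 38*y - 66; no integer root y with |y| ≤ 4.
  x = -3: f_y(-3, y) = 6*y**2 - 34*y - 44; no integer root y with |y| ≤ 4.
  x = -2: f_y(-2, y) = 6*y**2 - 30*y - 26; no integer root y with |y| ≤ 4.
  x = -1: f_y(-1, y) = 6*y**2 - 26*y - 12; no integer root y with |y| ≤ 4.
  x = 0: f_y(0, y) = 6*y**2 - 22*y - 2; no integer root y with |y| ≤ 4.
  x = 1: f_y(1, y) = 6*y**2 - 18*y + 4; no integer root y with |y| ≤ 4.
  x = 2: f_y(2, y) = 6*y**2 - 14*y + 6; no integer root y with |y| ≤ 4.
  x = 3: f_y(3, y) = 6*y**2 - 10*y + 4; vanishes at y ∈ {1}. (3, 1): f_x = 0, f = 0 — SINGULAR.
  x = 4: f_y(4, y) = 6*y**2 - 6*y - 2; no integer root y with |y| ≤ 4.
Only singular point on the grid: (3, 1).
Classify: substitute x = 3 + u, y = 1 + v and expand: f = u**3 - 2*u**2*v + 2*u*v**2 + 2*v**3 + v**2.
No constant or linear terms (consistent with a singular point). Quadratic part: v**2. Cubic part: u**3 - 2*u**2*v + 2*u*v**2 + 2*v**3.
The quadratic part v**2 is a perfect square, so there is a single (double) tangent line v = 0, i.e. y = 1. Restricting the cubic part to that line (v = 0) leaves u**3 ≠ 0, so f is not divisible by v and the branch is v² ≈ -u**3 to lowest order — this is a cusp.
Classification: cusp.


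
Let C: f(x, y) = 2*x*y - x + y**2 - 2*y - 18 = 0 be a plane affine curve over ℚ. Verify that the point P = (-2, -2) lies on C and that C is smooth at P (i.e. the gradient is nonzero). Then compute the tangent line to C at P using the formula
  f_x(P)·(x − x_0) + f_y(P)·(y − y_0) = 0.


Tangent line at P: -5*x - 10*y - 30 = 0.

Step 1: f(-2, -2) = 0, so P lies on C.
Step 2: partial derivatives
  f_x(x, y) = 2*y - 1, f_y(x, y) = 2*x + 2*y - 2.
  f_x(P) = -5, f_y(P) = -10 (gradient nonzero, so P is smooth).
Step 3: tangent line at P: -5·(x − -2) + -10·(y − -2) = 0.
Expanding: -5*x - 10*y - 30 = 0.


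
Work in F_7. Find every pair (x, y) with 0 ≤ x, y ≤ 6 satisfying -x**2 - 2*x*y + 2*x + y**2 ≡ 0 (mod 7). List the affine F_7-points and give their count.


Affine F_7-points: {(0, 0), (1, 1), (2, 0), (2, 4), (6, 1), (6, 4)}; count = 6.

For each of the 49 pairs (x, y) ∈ F_7², evaluate f(x, y) mod 7. Record the zeros.
  x = 0: [0↦0, 1↦1, 2↦4, 3↦2, 4↦2, 5↦4, 6↦1]  zeros at y ∈ {0}
  x = 1: [0↦1, 1↦0, 2↦1, 3↦4, 4↦2, 5↦2, 6↦4]  zeros at y ∈ {1}
  x = 2: [0↦0, 1↦4, 2↦3, 3↦4, 4↦0, 5↦5, 6↦5]  zeros at y ∈ {0, 4}
  x = 3: [0↦4, 1↦6, 2↦3, 3↦2, 4↦3, 5↦6, 6↦4]  zeros at y ∈ ∅
  x = 4: [0↦6, 1↦6, 2↦1, 3↦5, 4↦4, 5↦5, 6↦1]  zeros at y ∈ ∅
  x = 5: [0↦6, 1↦4, 2↦4, 3↦6, 4↦3, 5↦2, 6↦3]  zeros at y ∈ ∅
  x = 6: [0↦4, 1↦0, 2↦5, 3↦5, 4↦0, 5↦4, 6↦3]  zeros at y ∈ {1, 4}
Collecting zeros: affine points = {(0, 0), (1, 1), (2, 0), (2, 4), (6, 1), (6, 4)}.
Total count |C(F_7)_aff| = 6.


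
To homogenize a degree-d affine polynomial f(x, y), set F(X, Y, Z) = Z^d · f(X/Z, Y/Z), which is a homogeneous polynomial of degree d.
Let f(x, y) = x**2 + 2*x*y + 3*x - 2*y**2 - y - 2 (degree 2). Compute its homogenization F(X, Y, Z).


F(X, Y, Z) = X**2 + 2*X*Y + 3*X*Z - 2*Y**2 - Y*Z - 2*Z**2

deg(f) = 2.
Substitute x = X/Z, y = Y/Z into f, then multiply by Z^2.
  monomial 1·x^2·y^0 ↦ 1·X^2·Y^0·Z^0.
  monomial 2·x^1·y^1 ↦ 2·X^1·Y^1·Z^0.
  monomial 3·x^1·y^0 ↦ 3·X^1·Y^0·Z^1.
  monomial -2·x^0·y^2 ↦ -2·X^0·Y^2·Z^0.
  monomial -1·x^0·y^1 ↦ -1·X^0·Y^1·Z^1.
  monomial -2·x^0·y^0 ↦ -2·X^0·Y^0·Z^2.
Collecting: F(X, Y, Z) = X**2 + 2*X*Y + 3*X*Z - 2*Y**2 - Y*Z - 2*Z**2.


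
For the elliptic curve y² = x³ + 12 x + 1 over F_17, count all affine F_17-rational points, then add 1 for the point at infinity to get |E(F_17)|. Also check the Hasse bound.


Affine points = {(0, 1), (0, 16), (2, 4), (2, 13), (3, 8), (3, 9), (5, 4), (5, 13), (6, 0), (10, 4), (10, 13), (11, 6), (11, 11), (13, 5), (13, 12)}; affine count = 15; |E(F_17)| = 16.

Discriminant check: Δ ∝ 4a³ + 27b² = 4·12³ + 27·1² = 4·1728 + 27·1 ≡ 3 (mod 17). Nonzero ⇒ E is nonsingular.
For each x ∈ F_17, compute rhs = x³ + 12·x + 1 mod 17, then count y ∈ F_17 with y² ≡ rhs.
  x = 0: rhs = 1, matching y values: 1, 16 (2 points).
  x = 1: rhs = 14, matching y values: none (0 points).
  x = 2: rhs = 16, matching y values: 4, 13 (2 points).
  x = 3: rhs = 13, matching y values: 8, 9 (2 points).
  x = 4: rhs = 11, matching y values: none (0 points).
  x = 5: rhs = 16, matching y values: 4, 13 (2 points).
  x = 6: rhs = 0, matching y values: 0 (1 points).
  x = 7: rhs = 3, matching y values: none (0 points).
  x = 8: rhs = 14, matching y values: none (0 points).
  x = 9: rhs = 5, matching y values: none (0 points).
  x = 10: rhs = 16, matching y values: 4, 13 (2 points).
  x = 11: rhs = 2, matching y values: 6, 11 (2 points).
  x = 12: rhs = 3, matching y values: none (0 points).
  x = 13: rhs = 8, matching y values: 5, 12 (2 points).
  x = 14: rhs = 6, matching y values: none (0 points).
  x = 15: rhs = 3, matching y values: none (0 points).
  x = 16: rhs = 5, matching y values: none (0 points).
Total affine count: 15.
Full point count |E(F_17)| = 15 + 1 = 16.
Hasse bound: |16 − (17+1)| = |-2| = 2 ≤ 2√17 ≈ 8.2462 ✓.


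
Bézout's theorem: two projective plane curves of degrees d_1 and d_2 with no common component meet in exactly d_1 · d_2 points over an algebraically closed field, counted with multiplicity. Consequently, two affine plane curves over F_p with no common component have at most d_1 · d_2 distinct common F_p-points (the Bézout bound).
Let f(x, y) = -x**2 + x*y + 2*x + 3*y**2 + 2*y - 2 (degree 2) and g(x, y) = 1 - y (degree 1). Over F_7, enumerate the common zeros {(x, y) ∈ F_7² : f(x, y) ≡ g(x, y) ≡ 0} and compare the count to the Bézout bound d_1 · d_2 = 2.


Common zeros: {(5, 1)}; count = 1; Bézout bound = 2.

deg(f) = 2, deg(g) = 1, so Bézout bound = 2.
Scan x ∈ F_7. For each x, list the y ∈ F_7 with f(x, y) ≡ 0 and those with g(x, y) ≡ 0 (mod 7); the common zeros in that column are the intersection.
  x = 0: f ≡ 0 at y ∈ {2}; g ≡ 0 at y ∈ {1}; common: ∅.
  x = 1: f ≡ 0 at y ∈ {3}; g ≡ 0 at y ∈ {1}; common: ∅.
  x = 2: f ≡ 0 at y ∈ ∅; g ≡ 0 at y ∈ {1}; common: ∅.
  x = 3: f ≡ 0 at y ∈ {4, 6}; g ≡ 0 at y ∈ {1}; common: ∅.
  x = 4: f ≡ 0 at y ∈ {2, 3}; g ≡ 0 at y ∈ {1}; common: ∅.
  x = 5: f ≡ 0 at y ∈ {1, 6}; g ≡ 0 at y ∈ {1}; common: {1}.
  x = 6: f ≡ 0 at y ∈ ∅; g ≡ 0 at y ∈ {1}; common: ∅.
Collecting: common zeros = {(5, 1)}, so the count is 1.
Comparison with the Bézout bound: 1 ≤ 2 = deg(f)·deg(g), as expected for curves with no common component (the affine F_7-count falls short of the bound because intersections may lie at infinity, over extension fields, or carry multiplicity).


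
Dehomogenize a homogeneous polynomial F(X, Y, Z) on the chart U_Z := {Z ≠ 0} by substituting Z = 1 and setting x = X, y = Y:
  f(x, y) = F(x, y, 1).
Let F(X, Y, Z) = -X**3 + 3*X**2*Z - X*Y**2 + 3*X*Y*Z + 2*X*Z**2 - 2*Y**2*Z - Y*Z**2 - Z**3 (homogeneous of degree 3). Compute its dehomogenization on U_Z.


f(x, y) = -x**3 + 3*x**2 - x*y**2 + 3*x*y + 2*x - 2*y**2 - y - 1

On U_Z we set Z = 1. Each monomial c·X^i·Y^j·Z^k in F becomes c·x^i·y^j·1^k = c·x^i·y^j.
Substituting Z = 1: F(X, Y, 1) = -x**3 + 3*x**2 - x*y**2 + 3*x*y + 2*x - 2*y**2 - y - 1.
Note: deg(f) ≤ deg(F) = 3; strict inequality happens when F is divisible by Z (lost terms).


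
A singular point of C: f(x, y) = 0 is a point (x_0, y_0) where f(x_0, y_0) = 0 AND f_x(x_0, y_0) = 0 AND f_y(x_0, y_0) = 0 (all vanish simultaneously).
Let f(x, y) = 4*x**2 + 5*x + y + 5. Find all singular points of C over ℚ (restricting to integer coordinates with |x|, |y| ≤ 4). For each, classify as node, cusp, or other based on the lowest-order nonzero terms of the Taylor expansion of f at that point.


No singular points in the scanned grid; C is smooth there.

Compute partial derivatives:
  f_x = 8*x + 5.
  f_y = 1.
f_y = 1 is a nonzero constant, so f_y never vanishes: no point (x, y) can satisfy f = f_x = f_y = 0. In particular no (x, y) ∈ {−4, ..., 4}² is singular; the curve is smooth.


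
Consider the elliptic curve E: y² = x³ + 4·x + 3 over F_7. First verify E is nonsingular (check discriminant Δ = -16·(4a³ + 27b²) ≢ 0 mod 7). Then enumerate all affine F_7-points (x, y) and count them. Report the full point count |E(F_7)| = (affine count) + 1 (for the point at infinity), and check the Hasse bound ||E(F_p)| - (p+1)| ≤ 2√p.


Affine points = {(1, 1), (1, 6), (3, 0), (5, 1), (5, 6)}; affine count = 5; |E(F_7)| = 6.

Discriminant check: Δ ∝ 4a³ + 27b² = 4·4³ + 27·3² = 4·64 + 27·9 ≡ 2 (mod 7). Nonzero ⇒ E is nonsingular.
For each x ∈ F_7, compute rhs = x³ + 4·x + 3 mod 7, then count y ∈ F_7 with y² ≡ rhs.
  x = 0: rhs = 3, matching y values: none (0 points).
  x = 1: rhs = 1, matching y values: 1, 6 (2 points).
  x = 2: rhs = 5, matching y values: none (0 points).
  x = 3: rhs = 0, matching y values: 0 (1 points).
  x = 4: rhs = 6, matching y values: none (0 points).
  x = 5: rhs = 1, matching y values: 1, 6 (2 points).
  x = 6: rhs = 5, matching y values: none (0 points).
Total affine count: 5.
Full point count |E(F_7)| = 5 + 1 = 6.
Hasse bound: |6 − (7+1)| = |-2| = 2 ≤ 2√7 ≈ 5.2915 ✓.


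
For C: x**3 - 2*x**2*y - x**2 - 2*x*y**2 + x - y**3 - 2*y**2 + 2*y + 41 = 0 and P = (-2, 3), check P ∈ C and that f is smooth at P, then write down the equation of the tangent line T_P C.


Tangent line at P: 23*x - 21*y + 109 = 0.

Step 1: f(-2, 3) = 0, so P lies on C.
Step 2: partial derivatives
  f_x(x, y) = 3*x**2 - 4*x*y - 2*x - 2*y**2 + 1, f_y(x, y) = -2*x**2 - 4*x*y - 3*y**2 - 4*y + 2.
  f_x(P) = 23, f_y(P) = -21 (gradient nonzero, so P is smooth).
Step 3: tangent line at P: 23·(x − -2) + -21·(y − 3) = 0.
Expanding: 23*x - 21*y + 109 = 0.


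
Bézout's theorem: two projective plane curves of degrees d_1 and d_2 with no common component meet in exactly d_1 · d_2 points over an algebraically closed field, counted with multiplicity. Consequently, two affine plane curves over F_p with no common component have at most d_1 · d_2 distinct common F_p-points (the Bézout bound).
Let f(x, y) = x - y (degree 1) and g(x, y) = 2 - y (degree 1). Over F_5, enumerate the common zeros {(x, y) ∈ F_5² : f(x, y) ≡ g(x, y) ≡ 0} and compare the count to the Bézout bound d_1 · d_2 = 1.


Common zeros: {(2, 2)}; count = 1; Bézout bound = 1.

deg(f) = 1, deg(g) = 1, so Bézout bound = 1.
Scan x ∈ F_5. For each x, list the y ∈ F_5 with f(x, y) ≡ 0 and those with g(x, y) ≡ 0 (mod 5); the common zeros in that column are the intersection.
  x = 0: f ≡ 0 at y ∈ {0}; g ≡ 0 at y ∈ {2}; common: ∅.
  x = 1: f ≡ 0 at y ∈ {1}; g ≡ 0 at y ∈ {2}; common: ∅.
  x = 2: f ≡ 0 at y ∈ {2}; g ≡ 0 at y ∈ {2}; common: {2}.
  x = 3: f ≡ 0 at y ∈ {3}; g ≡ 0 at y ∈ {2}; common: ∅.
  x = 4: f ≡ 0 at y ∈ {4}; g ≡ 0 at y ∈ {2}; common: ∅.
Collecting: common zeros = {(2, 2)}, so the count is 1.
Comparison with the Bézout bound: 1 ≤ 1 = deg(f)·deg(g), as expected for curves with no common component (the bound is attained).


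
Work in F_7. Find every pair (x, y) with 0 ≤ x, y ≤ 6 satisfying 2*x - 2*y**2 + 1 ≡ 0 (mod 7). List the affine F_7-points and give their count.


Affine F_7-points: {(0, 2), (0, 5), (3, 0), (4, 1), (4, 6), (5, 3), (5, 4)}; count = 7.

For each of the 49 pairs (x, y) ∈ F_7², evaluate f(x, y) mod 7. Record the zeros.
  x = 0: [0↦1, 1↦6, 2↦0, 3↦4, 4↦4, 5↦0, 6↦6]  zeros at y ∈ {2, 5}
  x = 1: [0↦3, 1↦1, 2↦2, 3↦6, 4↦6, 5↦2, 6↦1]  zeros at y ∈ ∅
  x = 2: [0↦5, 1↦3, 2↦4, 3↦1, 4↦1, 5↦4, 6↦3]  zeros at y ∈ ∅
  x = 3: [0↦0, 1↦5, 2↦6, 3↦3, 4↦3, 5↦6, 6↦5]  zeros at y ∈ {0}
  x = 4: [0↦2, 1↦0, 2↦1, 3↦5, 4↦5, 5↦1, 6↦0]  zeros at y ∈ {1, 6}
  x = 5: [0↦4, 1↦2, 2↦3, 3↦0, 4↦0, 5↦3, 6↦2]  zeros at y ∈ {3, 4}
  x = 6: [0↦6, 1↦4, 2↦5, 3↦2, 4↦2, 5↦5, 6↦4]  zeros at y ∈ ∅
Collecting zeros: affine points = {(0, 2), (0, 5), (3, 0), (4, 1), (4, 6), (5, 3), (5, 4)}.
Total count |C(F_7)_aff| = 7.


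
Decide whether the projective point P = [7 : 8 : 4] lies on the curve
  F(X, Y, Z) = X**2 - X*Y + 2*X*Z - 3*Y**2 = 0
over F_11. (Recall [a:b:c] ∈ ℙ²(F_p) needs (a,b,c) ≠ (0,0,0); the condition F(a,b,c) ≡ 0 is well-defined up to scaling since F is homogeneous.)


F(7,8,4) ≡ 0 (mod 11); P is on the curve.

Evaluate F(7, 8, 4) term-by-term (mod 11).
  X**2 ↦ 1·49·1·1 = 49
  -X*Y ↦ -1·7·8·1 = -56
  2*X*Z ↦ 2·7·1·4 = 56
  -3*Y**2 ↦ -3·1·64·1 = -192
Sum: F(7, 8, 4) = (49) + (-56) + (56) + (-192) = -143.
Reducing mod 11: -143 ≡ 0 (mod 11).
Since F(a, b, c) ≡ 0 (mod 11), P lies on the curve.


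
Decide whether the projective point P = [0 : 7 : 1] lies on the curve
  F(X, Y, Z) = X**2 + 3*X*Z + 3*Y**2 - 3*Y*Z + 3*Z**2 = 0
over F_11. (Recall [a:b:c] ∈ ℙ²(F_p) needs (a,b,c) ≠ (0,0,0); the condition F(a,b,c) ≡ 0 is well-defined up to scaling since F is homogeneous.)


F(0,7,1) ≡ 8 (mod 11); P is NOT on the curve.

Evaluate F(0, 7, 1) term-by-term (mod 11).
  X**2 ↦ 1·0·1·1 = 0
  3*X*Z ↦ 3·0·1·1 = 0
  3*Y**2 ↦ 3·1·49·1 = 147
  -3*Y*Z ↦ -3·1·7·1 = -21
  3*Z**2 ↦ 3·1·1·1 = 3
Sum: F(0, 7, 1) = (0) + (0) + (147) + (-21) + (3) = 129.
Reducing mod 11: 129 ≡ 8 (mod 11).
Since F(a, b, c) ≡ 8 ≠ 0 (mod 11), P does NOT lie on the curve.


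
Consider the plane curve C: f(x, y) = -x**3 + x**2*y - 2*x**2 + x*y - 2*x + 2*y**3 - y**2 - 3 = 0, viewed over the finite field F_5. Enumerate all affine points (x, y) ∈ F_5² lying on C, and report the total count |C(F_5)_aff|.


Affine F_5-points: {(1, 1), (2, 3), (4, 2), (4, 4)}; count = 4.

For each of the 25 pairs (x, y) ∈ F_5², evaluate f(x, y) mod 5. Record the zeros.
  x = 0: [0↦2, 1↦3, 2↦4, 3↦2, 4↦4]  zeros at y ∈ ∅
  x = 1: [0↦2, 1↦0, 2↦3, 3↦3, 4↦2]  zeros at y ∈ {1}
  x = 2: [0↦2, 1↦4, 2↦1, 3↦0, 4↦3]  zeros at y ∈ {3}
  x = 3: [0↦1, 1↦4, 2↦2, 3↦2, 4↦1]  zeros at y ∈ ∅
  x = 4: [0↦3, 1↦4, 2↦0, 3↦3, 4↦0]  zeros at y ∈ {2, 4}
Collecting zeros: affine points = {(1, 1), (2, 3), (4, 2), (4, 4)}.
Total count |C(F_5)_aff| = 4.


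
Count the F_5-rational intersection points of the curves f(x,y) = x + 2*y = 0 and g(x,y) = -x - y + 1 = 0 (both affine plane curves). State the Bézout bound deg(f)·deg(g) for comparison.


Common zeros: {(2, 4)}; count = 1; Bézout bound = 1.

deg(f) = 1, deg(g) = 1, so Bézout bound = 1.
Scan x ∈ F_5. For each x, list the y ∈ F_5 with f(x, y) ≡ 0 and those with g(x, y) ≡ 0 (mod 5); the common zeros in that column are the intersection.
  x = 0: f ≡ 0 at y ∈ {0}; g ≡ 0 at y ∈ {1}; common: ∅.
  x = 1: f ≡ 0 at y ∈ {2}; g ≡ 0 at y ∈ {0}; common: ∅.
  x = 2: f ≡ 0 at y ∈ {4}; g ≡ 0 at y ∈ {4}; common: {4}.
  x = 3: f ≡ 0 at y ∈ {1}; g ≡ 0 at y ∈ {3}; common: ∅.
  x = 4: f ≡ 0 at y ∈ {3}; g ≡ 0 at y ∈ {2}; common: ∅.
Collecting: common zeros = {(2, 4)}, so the count is 1.
Comparison with the Bézout bound: 1 ≤ 1 = deg(f)·deg(g), as expected for curves with no common component (the bound is attained).


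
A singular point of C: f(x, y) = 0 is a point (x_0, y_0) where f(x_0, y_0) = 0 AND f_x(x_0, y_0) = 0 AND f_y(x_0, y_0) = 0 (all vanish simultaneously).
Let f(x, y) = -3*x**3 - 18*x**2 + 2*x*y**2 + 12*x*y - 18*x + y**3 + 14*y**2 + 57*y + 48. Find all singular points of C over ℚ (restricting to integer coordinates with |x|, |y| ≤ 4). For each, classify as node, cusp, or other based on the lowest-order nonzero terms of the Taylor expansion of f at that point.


Singular points: {(-2, -3)}; classification: cusp.

Compute partial derivatives:
  f_x = -9*x**2 - 36*x + 2*y**2 + 12*y - 18.
  f_y = 4*x*y + 12*x + 3*y**2 + 28*y + 57.
Scan x_0 ∈ {−4, ..., 4}. For each x_0, f_y(x_0, y) is a polynomial in y; find its integer roots y ∈ {−4, ..., 4}, then test f_x and f at those candidates.
  x = -4: f_y(-4, y) = 3*y**2 + 12*y + 9; vanishes at y ∈ {-3, -1}. (-4, -3): f_x = -36 ≠ 0; (-4, -1): f_x = -28 ≠ 0.
  x = -3: f_y(-3, y) = 3*y**2 + 16*y + 21; vanishes at y ∈ {-3}. (-3, -3): f_x = -9 ≠ 0.
  x = -2: f_y(-2, y) = 3*y**2 + 20*y + 33; vanishes at y ∈ {-3}. (-2, -3): f_x = 0, f = 0 — SINGULAR.
  x = -1: f_y(-1, y) = 3*y**2 + 24*y + 45; vanishes at y ∈ {-3}. (-1, -3): f_x = -9 ≠ 0.
  x = 0: f_y(0, y) = 3*y**2 + 28*y + 57; vanishes at y ∈ {-3}. (0, -3): f_x = -36 ≠ 0.
  x = 1: f_y(1, y) = 3*y**2 + 32*y + 69; vanishes at y ∈ {-3}. (1, -3): f_x = -81 ≠ 0.
  x = 2: f_y(2, y) = 3*y**2 + 36*y + 81; vanishes at y ∈ {-3}. (2, -3): f_x = -144 ≠ 0.
  x = 3: f_y(3, y) = 3*y**2 + 40*y + 93; vanishes at y ∈ {-3}. (3, -3): f_x = -225 ≠ 0.
  x = 4: f_y(4, y) = 3*y**2 + 44*y + 105; vanishes at y ∈ {-3}. (4, -3): f_x = -324 ≠ 0.
Only singular point on the grid: (-2, -3).
Classify: substitute x = -2 + u, y = -3 + v and expand: f = -3*u**3 + 2*u*v**2 + v**3 + v**2.
No constant or linear terms (consistent with a singular point). Quadratic part: v**2. Cubic part: -3*u**3 + 2*u*v**2 + v**3.
The quadratic part v**2 is a perfect square, so there is a single (double) tangent line v = 0, i.e. y = -3. Restricting the cubic part to that line (v = 0) leaves -3*u**3 ≠ 0, so f is not divisible by v and the branch is v² ≈ 3*u**3 to lowest order — this is a cusp.
Classification: cusp.


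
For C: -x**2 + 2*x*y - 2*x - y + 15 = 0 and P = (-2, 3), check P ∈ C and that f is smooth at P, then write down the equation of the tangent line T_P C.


Tangent line at P: 8*x - 5*y + 31 = 0.

Step 1: f(-2, 3) = 0, so P lies on C.
Step 2: partial derivatives
  f_x(x, y) = -2*x + 2*y - 2, f_y(x, y) = 2*x - 1.
  f_x(P) = 8, f_y(P) = -5 (gradient nonzero, so P is smooth).
Step 3: tangent line at P: 8·(x − -2) + -5·(y − 3) = 0.
Expanding: 8*x - 5*y + 31 = 0.


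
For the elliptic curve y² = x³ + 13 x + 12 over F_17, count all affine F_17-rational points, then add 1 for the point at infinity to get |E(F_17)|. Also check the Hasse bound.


Affine points = {(1, 3), (1, 14), (4, 3), (4, 14), (5, 7), (5, 10), (6, 0), (7, 2), (7, 15), (8, 4), (8, 13), (9, 5), (9, 12), (12, 3), (12, 14), (13, 7), (13, 10), (16, 7), (16, 10)}; affine count = 19; |E(F_17)| = 20.

Discriminant check: Δ ∝ 4a³ + 27b² = 4·13³ + 27·12² = 4·2197 + 27·144 ≡ 11 (mod 17). Nonzero ⇒ E is nonsingular.
For each x ∈ F_17, compute rhs = x³ + 13·x + 12 mod 17, then count y ∈ F_17 with y² ≡ rhs.
  x = 0: rhs = 12, matching y values: none (0 points).
  x = 1: rhs = 9, matching y values: 3, 14 (2 points).
  x = 2: rhs = 12, matching y values: none (0 points).
  x = 3: rhs = 10, matching y values: none (0 points).
  x = 4: rhs = 9, matching y values: 3, 14 (2 points).
  x = 5: rhs = 15, matching y values: 7, 10 (2 points).
  x = 6: rhs = 0, matching y values: 0 (1 points).
  x = 7: rhs = 4, matching y values: 2, 15 (2 points).
  x = 8: rhs = 16, matching y values: 4, 13 (2 points).
  x = 9: rhs = 8, matching y values: 5, 12 (2 points).
  x = 10: rhs = 3, matching y values: none (0 points).
  x = 11: rhs = 7, matching y values: none (0 points).
  x = 12: rhs = 9, matching y values: 3, 14 (2 points).
  x = 13: rhs = 15, matching y values: 7, 10 (2 points).
  x = 14: rhs = 14, matching y values: none (0 points).
  x = 15: rhs = 12, matching y values: none (0 points).
  x = 16: rhs = 15, matching y values: 7, 10 (2 points).
Total affine count: 19.
Full point count |E(F_17)| = 19 + 1 = 20.
Hasse bound: |20 − (17+1)| = |2| = 2 ≤ 2√17 ≈ 8.2462 ✓.
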